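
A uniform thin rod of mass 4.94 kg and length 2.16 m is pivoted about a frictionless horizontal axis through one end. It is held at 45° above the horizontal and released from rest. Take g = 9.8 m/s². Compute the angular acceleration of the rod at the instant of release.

α ≈ 4.81 rad/s²

About the pivot, I = (1/3)ML² = (1/3)(4.94)(2.16)² = 7.683 kg·m².
The weight acts at the center, a distance L/2 = 1.080 m from the pivot; τ = Mg(L/2) cos 45° = 36.97 N·m.
α = τ/I = 36.97/7.683 = 4.812 rad/s².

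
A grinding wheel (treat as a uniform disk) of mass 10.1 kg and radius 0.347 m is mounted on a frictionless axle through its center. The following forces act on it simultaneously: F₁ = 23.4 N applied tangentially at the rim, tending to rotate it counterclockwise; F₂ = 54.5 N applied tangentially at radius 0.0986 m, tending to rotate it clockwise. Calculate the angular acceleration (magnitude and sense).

I = ½MR² = (1/2)(10.1)(0.347)² = 0.6081 kg·m².
Taking counterclockwise as positive: τ₁ = +(23.4)(0.347) = +8.120 N·m; τ₂ = −(54.5)(0.0986) = −5.374 N·m.
Net torque τ = 2.746 N·m.
α = τ/I = 2.746/0.6081 = 4.516 rad/s².

α ≈ 4.52 rad/s², counterclockwise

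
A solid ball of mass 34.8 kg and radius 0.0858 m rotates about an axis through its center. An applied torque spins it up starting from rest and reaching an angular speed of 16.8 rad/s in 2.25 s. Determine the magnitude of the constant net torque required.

τ ≈ 0.765 N·m

I = (2/5)MR² = (2/5)(34.8)(0.0858)² = 0.1025 kg·m².
α = Δω/Δt = (16.8 − 0)/2.25 = 7.467 rad/s².
τ = Iα = (0.1025)(7.467) = 0.7651 N·m.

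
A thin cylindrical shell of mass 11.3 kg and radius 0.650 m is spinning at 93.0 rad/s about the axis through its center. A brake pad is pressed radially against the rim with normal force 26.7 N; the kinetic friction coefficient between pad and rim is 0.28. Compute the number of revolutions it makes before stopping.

I = MR² = (11.3)(0.650)² = 4.774 kg·m².
Friction force f = μN = (0.28)(26.7) = 7.476 N at the rim; torque magnitude τ = fR = 4.859 N·m, opposing ω.
|α| = τ/I = 4.859/4.774 = 1.018 rad/s² (deceleration).
ω² = ω₀² − 2|α|θ with ω = 0 ⇒ θ = ω₀²/(2|α|) = 4249 rad = 676.2 rev.

≈ 676 revolutions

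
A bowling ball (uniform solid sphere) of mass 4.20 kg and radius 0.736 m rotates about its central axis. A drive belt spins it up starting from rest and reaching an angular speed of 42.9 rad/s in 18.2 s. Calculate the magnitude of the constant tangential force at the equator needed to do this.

F ≈ 2.91 N

I = (2/5)MR² = (2/5)(4.20)(0.736)² = 0.9100 kg·m².
α = Δω/Δt = (42.9 − 0)/18.2 = 2.357 rad/s².
The required torque is τ = Iα = (0.9100)(2.357) = 2.145 N·m.
A tangential force at the equator gives τ = FR, so F = τ/R = 2.145/0.736 = 2.915 N.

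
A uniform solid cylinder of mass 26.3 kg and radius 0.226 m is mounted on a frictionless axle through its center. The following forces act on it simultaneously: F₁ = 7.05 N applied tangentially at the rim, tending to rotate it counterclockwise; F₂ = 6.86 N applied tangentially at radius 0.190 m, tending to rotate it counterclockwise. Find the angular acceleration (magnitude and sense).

I = ½MR² = (1/2)(26.3)(0.226)² = 0.6716 kg·m².
Taking counterclockwise as positive: τ₁ = +(7.05)(0.226) = +1.593 N·m; τ₂ = +(6.86)(0.190) = +1.303 N·m.
Net torque τ = 2.897 N·m.
α = τ/I = 2.897/0.6716 = 4.313 rad/s².

α ≈ 4.31 rad/s², counterclockwise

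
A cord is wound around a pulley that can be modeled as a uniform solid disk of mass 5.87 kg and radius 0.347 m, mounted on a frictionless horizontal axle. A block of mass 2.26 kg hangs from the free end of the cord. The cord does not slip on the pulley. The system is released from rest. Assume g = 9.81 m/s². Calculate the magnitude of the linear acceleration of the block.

a ≈ 4.27 m/s²

I = ½MR² = (1/2)(5.87)(0.347)² = 0.3534 kg·m².
Block: mg − T = ma. Pulley: TR = Iα. No-slip: a = αR, so T = (I/R²)a = 2.935·a.
Then mg = (m + 2.935)a, so a = (2.26)(9.81)/(2.26 + 2.935) = 4.268 m/s².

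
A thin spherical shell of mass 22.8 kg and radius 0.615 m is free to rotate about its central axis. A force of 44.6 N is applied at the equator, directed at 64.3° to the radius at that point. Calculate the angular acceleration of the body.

I = (2/3)MR² = (2/3)(22.8)(0.615)² = 5.749 kg·m².
Only the tangential component produces torque: τ = F R sinθ = (44.6)(0.615) sin 64.3° = 24.72 N·m.
Newton's second law for rotation, τ = Iα, gives α = τ/I = 24.72/5.749 = 4.299 rad/s².

α ≈ 4.30 rad/s²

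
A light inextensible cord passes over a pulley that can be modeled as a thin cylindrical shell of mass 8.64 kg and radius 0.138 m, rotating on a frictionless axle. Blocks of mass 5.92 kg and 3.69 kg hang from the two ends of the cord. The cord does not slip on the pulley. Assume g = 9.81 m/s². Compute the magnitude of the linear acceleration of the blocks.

a ≈ 1.20 m/s²

I = MR² = (8.64)(0.138)² = 0.1645 kg·m².
Heavier block: m₁g − T₁ = m₁a. Lighter block: T₂ − m₂g = m₂a.
Pulley: (T₁ − T₂)R = Iα = I(a/R), so T₁ − T₂ = (I/R²)a = 1·M_p a = 8.640·a.
Adding the three: (m₁ − m₂)g = (m₁ + m₂ + 8.640)a, so a = (5.92 − 3.69)(9.81)/(5.92 + 3.69 + 8.640) = 1.199 m/s².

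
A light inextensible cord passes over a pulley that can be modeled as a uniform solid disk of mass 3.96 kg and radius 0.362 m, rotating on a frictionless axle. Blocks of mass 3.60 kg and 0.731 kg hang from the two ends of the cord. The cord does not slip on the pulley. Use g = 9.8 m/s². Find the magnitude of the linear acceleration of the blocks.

a ≈ 4.46 m/s²

I = ½MR² = (1/2)(3.96)(0.362)² = 0.2595 kg·m².
Heavier block: m₁g − T₁ = m₁a. Lighter block: T₂ − m₂g = m₂a.
Pulley: (T₁ − T₂)R = Iα = I(a/R), so T₁ − T₂ = (I/R²)a = (1/2)M_p a = 1.980·a.
Adding the three: (m₁ − m₂)g = (m₁ + m₂ + 1.980)a, so a = (3.60 − 0.731)(9.8)/(3.60 + 0.731 + 1.980) = 4.455 m/s².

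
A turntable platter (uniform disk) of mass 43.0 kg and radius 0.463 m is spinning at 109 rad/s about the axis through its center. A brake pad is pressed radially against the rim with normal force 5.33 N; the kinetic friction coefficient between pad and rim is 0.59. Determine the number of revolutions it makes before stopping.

I = ½MR² = (1/2)(43.0)(0.463)² = 4.609 kg·m².
Friction force f = μN = (0.59)(5.33) = 3.145 N at the rim; torque magnitude τ = fR = 1.456 N·m, opposing ω.
|α| = τ/I = 1.456/4.609 = 0.3159 rad/s² (deceleration).
ω² = ω₀² − 2|α|θ with ω = 0 ⇒ θ = ω₀²/(2|α|) = 18800 rad = 2993 rev.

≈ 2990 revolutions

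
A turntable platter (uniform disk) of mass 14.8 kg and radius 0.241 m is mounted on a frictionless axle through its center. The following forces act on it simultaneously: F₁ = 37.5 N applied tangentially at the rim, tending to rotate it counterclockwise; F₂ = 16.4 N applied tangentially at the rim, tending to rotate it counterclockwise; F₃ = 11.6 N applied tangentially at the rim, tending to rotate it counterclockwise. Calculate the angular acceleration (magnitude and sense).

α ≈ 36.7 rad/s², counterclockwise

I = ½MR² = (1/2)(14.8)(0.241)² = 0.4298 kg·m².
Taking counterclockwise as positive: τ₁ = +(37.5)(0.241) = +9.037 N·m; τ₂ = +(16.4)(0.241) = +3.952 N·m; τ₃ = +(11.6)(0.241) = +2.796 N·m.
Net torque τ = 15.79 N·m.
α = τ/I = 15.79/0.4298 = 36.73 rad/s².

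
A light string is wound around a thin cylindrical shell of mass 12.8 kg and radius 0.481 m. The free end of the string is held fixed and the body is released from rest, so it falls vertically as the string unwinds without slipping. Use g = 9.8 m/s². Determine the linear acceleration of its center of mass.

Translation: Mg − T = Ma. Rotation about the center: TR = Iα with I = MR².
With a = αR: T = (I/R²)a = M a, so Mg = (1 + 1.000)Ma.
a = g/(1 + 1.000) = 9.8/2.000 = 4.900 m/s².

a ≈ 4.90 m/s²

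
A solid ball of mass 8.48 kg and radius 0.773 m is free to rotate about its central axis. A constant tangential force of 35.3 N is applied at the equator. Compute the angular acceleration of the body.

α ≈ 13.5 rad/s²

I = (2/5)MR² = (2/5)(8.48)(0.773)² = 2.027 kg·m².
τ = F R = (35.3)(0.773) = 27.29 N·m.
From τ = Iα: α = 27.29/2.027 = 13.46 rad/s².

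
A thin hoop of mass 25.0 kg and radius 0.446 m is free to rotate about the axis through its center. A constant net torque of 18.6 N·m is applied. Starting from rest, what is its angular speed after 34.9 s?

I = MR² = (25.0)(0.446)² = 4.973 kg·m².
α = τ/I = 18.6/4.973 = 3.740 rad/s².
ω = ω₀ + αt = 0 + (3.740)(34.9) = 130.5 rad/s.

ω ≈ 131 rad/s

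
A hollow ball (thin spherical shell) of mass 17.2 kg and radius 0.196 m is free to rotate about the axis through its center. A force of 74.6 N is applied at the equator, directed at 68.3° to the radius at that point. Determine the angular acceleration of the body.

I = (2/3)MR² = (2/3)(17.2)(0.196)² = 0.4405 kg·m².
Only the tangential component produces torque: τ = F R sinθ = (74.6)(0.196) sin 68.3° = 13.59 N·m.
From τ = Iα: α = 13.59/0.4405 = 30.84 rad/s².

α ≈ 30.8 rad/s²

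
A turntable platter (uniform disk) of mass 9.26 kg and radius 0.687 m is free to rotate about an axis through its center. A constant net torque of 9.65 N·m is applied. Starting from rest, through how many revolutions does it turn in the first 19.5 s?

≈ 134 revolutions

I = ½MR² = (1/2)(9.26)(0.687)² = 2.185 kg·m².
α = τ/I = 9.65/2.185 = 4.416 rad/s².
θ = ½αt² = ½(4.416)(19.5)² = 839.6 rad.
Revolutions = θ/(2π) = 133.6.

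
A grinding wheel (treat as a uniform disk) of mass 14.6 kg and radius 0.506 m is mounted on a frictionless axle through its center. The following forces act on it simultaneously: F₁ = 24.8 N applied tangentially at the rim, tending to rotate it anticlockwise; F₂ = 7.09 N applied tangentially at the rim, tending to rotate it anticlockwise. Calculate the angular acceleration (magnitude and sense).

I = ½MR² = (1/2)(14.6)(0.506)² = 1.869 kg·m².
Taking anticlockwise as positive: τ₁ = +(24.8)(0.506) = +12.55 N·m; τ₂ = +(7.09)(0.506) = +3.588 N·m.
Net torque τ = 16.14 N·m.
α = τ/I = 16.14/1.869 = 8.633 rad/s².

α ≈ 8.63 rad/s², anticlockwise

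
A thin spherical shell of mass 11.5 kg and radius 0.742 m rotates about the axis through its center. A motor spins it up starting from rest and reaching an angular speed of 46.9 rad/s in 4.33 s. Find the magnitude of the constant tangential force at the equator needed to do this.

I = (2/3)MR² = (2/3)(11.5)(0.742)² = 4.221 kg·m².
α = Δω/Δt = (46.9 − 0)/4.33 = 10.83 rad/s².
The required torque is τ = Iα = (4.221)(10.83) = 45.72 N·m.
A tangential force at the equator gives τ = FR, so F = τ/R = 45.72/0.742 = 61.62 N.

F ≈ 61.6 N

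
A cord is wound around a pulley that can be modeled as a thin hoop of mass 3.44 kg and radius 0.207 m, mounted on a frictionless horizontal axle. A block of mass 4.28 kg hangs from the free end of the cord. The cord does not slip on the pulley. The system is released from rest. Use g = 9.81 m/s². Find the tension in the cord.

I = MR² = (3.44)(0.207)² = 0.1474 kg·m².
Block: mg − T = ma. Pulley: TR = Iα. No-slip: a = αR, so T = (I/R²)a = 3.440·a.
Then mg = (m + 3.440)a, so a = (4.28)(9.81)/(4.28 + 3.440) = 5.439 m/s².
T = 3.440·a = 18.71 N.

T ≈ 18.7 N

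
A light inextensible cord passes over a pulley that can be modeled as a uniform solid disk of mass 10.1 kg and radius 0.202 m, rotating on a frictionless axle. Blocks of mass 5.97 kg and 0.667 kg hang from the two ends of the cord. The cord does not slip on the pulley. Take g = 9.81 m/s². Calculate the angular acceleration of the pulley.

I = ½MR² = (1/2)(10.1)(0.202)² = 0.2061 kg·m².
Heavier block: m₁g − T₁ = m₁a. Lighter block: T₂ − m₂g = m₂a.
Pulley: (T₁ − T₂)R = Iα = I(a/R), so T₁ − T₂ = (I/R²)a = (1/2)M_p a = 5.050·a.
Adding the three: (m₁ − m₂)g = (m₁ + m₂ + 5.050)a, so a = (5.97 − 0.667)(9.81)/(5.97 + 0.667 + 5.050) = 4.451 m/s².
α = a/R = 4.451/0.202 = 22.04 rad/s².

α ≈ 22.0 rad/s²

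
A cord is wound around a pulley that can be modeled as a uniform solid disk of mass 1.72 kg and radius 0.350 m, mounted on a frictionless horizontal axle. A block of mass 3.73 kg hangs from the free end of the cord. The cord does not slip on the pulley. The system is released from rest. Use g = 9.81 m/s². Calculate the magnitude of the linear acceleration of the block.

a ≈ 7.97 m/s²

I = ½MR² = (1/2)(1.72)(0.350)² = 0.1053 kg·m².
Block: mg − T = ma. Pulley: TR = Iα. No-slip: a = αR, so T = (I/R²)a = 0.8600·a.
Then mg = (m + 0.8600)a, so a = (3.73)(9.81)/(3.73 + 0.8600) = 7.972 m/s².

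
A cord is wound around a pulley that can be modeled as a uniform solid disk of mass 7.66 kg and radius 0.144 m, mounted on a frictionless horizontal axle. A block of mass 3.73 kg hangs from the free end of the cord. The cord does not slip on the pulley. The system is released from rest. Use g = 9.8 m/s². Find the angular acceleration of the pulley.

α ≈ 33.6 rad/s²

I = ½MR² = (1/2)(7.66)(0.144)² = 0.07942 kg·m².
Block: mg − T = ma. Pulley: TR = Iα. No-slip: a = αR, so T = (I/R²)a = 3.830·a.
Then mg = (m + 3.830)a, so a = (3.73)(9.8)/(3.73 + 3.830) = 4.835 m/s².
α = a/R = 4.835/0.144 = 33.58 rad/s².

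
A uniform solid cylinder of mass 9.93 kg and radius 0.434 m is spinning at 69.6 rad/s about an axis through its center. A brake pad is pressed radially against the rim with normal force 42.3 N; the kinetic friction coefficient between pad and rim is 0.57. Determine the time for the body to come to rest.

t ≈ 6.22 s

I = ½MR² = (1/2)(9.93)(0.434)² = 0.9352 kg·m².
Friction force f = μN = (0.57)(42.3) = 24.11 N at the rim; torque magnitude τ = fR = 10.46 N·m, opposing ω.
|α| = τ/I = 10.46/0.9352 = 11.19 rad/s² (deceleration).
0 = ω₀ − |α|t ⇒ t = ω₀/|α| = 69.6/11.19 = 6.220 s.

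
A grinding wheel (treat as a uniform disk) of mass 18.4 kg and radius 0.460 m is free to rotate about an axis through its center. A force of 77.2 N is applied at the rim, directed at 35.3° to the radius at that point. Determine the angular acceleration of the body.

I = ½MR² = (1/2)(18.4)(0.460)² = 1.947 kg·m².
Only the tangential component produces torque: τ = F R sinθ = (77.2)(0.460) sin 35.3° = 20.52 N·m.
From τ = Iα: α = 20.52/1.947 = 10.54 rad/s².

α ≈ 10.5 rad/s²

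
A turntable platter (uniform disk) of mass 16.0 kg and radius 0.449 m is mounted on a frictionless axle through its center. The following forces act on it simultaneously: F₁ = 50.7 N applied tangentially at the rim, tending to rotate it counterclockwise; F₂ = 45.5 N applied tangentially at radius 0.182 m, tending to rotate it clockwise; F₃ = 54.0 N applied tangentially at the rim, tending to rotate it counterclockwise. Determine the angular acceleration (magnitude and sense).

α ≈ 24.0 rad/s², counterclockwise

I = ½MR² = (1/2)(16.0)(0.449)² = 1.613 kg·m².
Taking counterclockwise as positive: τ₁ = +(50.7)(0.449) = +22.76 N·m; τ₂ = −(45.5)(0.182) = −8.281 N·m; τ₃ = +(54.0)(0.449) = +24.25 N·m.
Net torque τ = 38.73 N·m.
α = τ/I = 38.73/1.613 = 24.01 rad/s².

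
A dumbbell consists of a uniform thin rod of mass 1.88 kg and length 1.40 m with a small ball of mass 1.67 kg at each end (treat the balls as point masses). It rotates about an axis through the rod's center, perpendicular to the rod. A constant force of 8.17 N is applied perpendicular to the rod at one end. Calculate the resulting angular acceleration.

α ≈ 2.94 rad/s²

I_rod = (1/12)ML² = (1/12)(1.88)(1.40)² = 0.3071 kg·m².
I_balls = 2·m·(L/2)² = 2(1.67)(0.7000)² = 1.637 kg·m².
Total I = 1.944 kg·m².
τ = F·(L/2) = (8.17)(0.700) = 5.719 N·m.
α = τ/I = 5.719/1.944 = 2.942 rad/s².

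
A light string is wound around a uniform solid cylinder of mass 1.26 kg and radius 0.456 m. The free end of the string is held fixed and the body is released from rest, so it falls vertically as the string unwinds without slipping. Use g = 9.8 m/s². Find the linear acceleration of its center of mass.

Translation: Mg − T = Ma. Rotation about the center: TR = Iα with I = ½MR².
With a = αR: T = (I/R²)a = (1/2)M a, so Mg = (1 + 0.5000)Ma.
a = g/(1 + 0.5000) = 9.8/1.500 = 6.533 m/s².

a ≈ 6.53 m/s²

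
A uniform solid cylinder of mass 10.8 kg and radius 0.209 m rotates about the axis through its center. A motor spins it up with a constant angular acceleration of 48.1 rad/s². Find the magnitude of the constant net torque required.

τ ≈ 11.3 N·m

I = ½MR² = (1/2)(10.8)(0.209)² = 0.2359 kg·m².
τ = Iα = (0.2359)(48.10) = 11.35 N·m.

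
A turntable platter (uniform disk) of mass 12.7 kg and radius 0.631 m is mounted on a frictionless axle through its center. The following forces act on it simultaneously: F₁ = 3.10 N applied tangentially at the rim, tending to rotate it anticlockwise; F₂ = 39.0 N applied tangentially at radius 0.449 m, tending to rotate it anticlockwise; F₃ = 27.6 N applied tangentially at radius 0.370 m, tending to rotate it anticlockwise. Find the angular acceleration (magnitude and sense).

α ≈ 11.7 rad/s², anticlockwise

I = ½MR² = (1/2)(12.7)(0.631)² = 2.528 kg·m².
Taking anticlockwise as positive: τ₁ = +(3.10)(0.631) = +1.956 N·m; τ₂ = +(39.0)(0.449) = +17.51 N·m; τ₃ = +(27.6)(0.370) = +10.21 N·m.
Net torque τ = 29.68 N·m.
α = τ/I = 29.68/2.528 = 11.74 rad/s².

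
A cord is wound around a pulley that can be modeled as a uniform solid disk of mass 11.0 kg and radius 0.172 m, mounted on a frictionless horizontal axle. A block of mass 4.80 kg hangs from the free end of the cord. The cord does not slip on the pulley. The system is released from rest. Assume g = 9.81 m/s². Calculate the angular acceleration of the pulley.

α ≈ 26.6 rad/s²

I = ½MR² = (1/2)(11.0)(0.172)² = 0.1627 kg·m².
Block: mg − T = ma. Pulley: TR = Iα. No-slip: a = αR, so T = (I/R²)a = 5.500·a.
Then mg = (m + 5.500)a, so a = (4.80)(9.81)/(4.80 + 5.500) = 4.572 m/s².
α = a/R = 4.572/0.172 = 26.58 rad/s².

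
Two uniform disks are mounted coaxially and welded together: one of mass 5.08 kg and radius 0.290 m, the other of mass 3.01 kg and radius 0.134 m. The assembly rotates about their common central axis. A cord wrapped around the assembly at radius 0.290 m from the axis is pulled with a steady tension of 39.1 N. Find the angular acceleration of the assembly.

α ≈ 47.1 rad/s²

I = ½M₁R₁² + ½M₂R₂² = ½(5.08)(0.290)² + ½(3.01)(0.134)² = 0.2406 kg·m².
τ = F r = (39.1)(0.290) = 11.34 N·m.
α = τ/I = 11.34/0.2406 = 47.12 rad/s².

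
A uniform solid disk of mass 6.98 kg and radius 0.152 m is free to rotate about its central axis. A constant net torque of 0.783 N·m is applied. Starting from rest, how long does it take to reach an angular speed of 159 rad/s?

t ≈ 16.4 s

I = ½MR² = (1/2)(6.98)(0.152)² = 0.08063 kg·m².
α = τ/I = 0.783/0.08063 = 9.711 rad/s².
ω = αt ⇒ t = ω/α = 159/9.711 = 16.37 s.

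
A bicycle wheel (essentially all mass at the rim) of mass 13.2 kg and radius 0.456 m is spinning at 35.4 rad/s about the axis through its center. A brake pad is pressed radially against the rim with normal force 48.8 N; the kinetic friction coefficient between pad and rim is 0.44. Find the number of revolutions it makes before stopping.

I = MR² = (13.2)(0.456)² = 2.745 kg·m².
Friction force f = μN = (0.44)(48.8) = 21.47 N at the rim; torque magnitude τ = fR = 9.791 N·m, opposing ω.
|α| = τ/I = 9.791/2.745 = 3.567 rad/s² (deceleration).
ω² = ω₀² − 2|α|θ with ω = 0 ⇒ θ = ω₀²/(2|α|) = 175.6 rad = 27.96 rev.

≈ 28.0 revolutions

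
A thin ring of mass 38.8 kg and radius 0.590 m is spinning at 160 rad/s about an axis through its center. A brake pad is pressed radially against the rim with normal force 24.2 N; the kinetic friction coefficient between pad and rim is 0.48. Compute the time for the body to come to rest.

I = MR² = (38.8)(0.590)² = 13.51 kg·m².
Friction force f = μN = (0.48)(24.2) = 11.62 N at the rim; torque magnitude τ = fR = 6.853 N·m, opposing ω.
|α| = τ/I = 6.853/13.51 = 0.5074 rad/s² (deceleration).
0 = ω₀ − |α|t ⇒ t = ω₀/|α| = 160/0.5074 = 315.3 s.

t ≈ 315 s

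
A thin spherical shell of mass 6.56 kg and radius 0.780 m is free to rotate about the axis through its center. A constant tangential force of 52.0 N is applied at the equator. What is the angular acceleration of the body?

α ≈ 15.2 rad/s²

I = (2/3)MR² = (2/3)(6.56)(0.780)² = 2.661 kg·m².
τ = F R = (52.0)(0.780) = 40.56 N·m.
Newton's second law for rotation, τ = Iα, gives α = τ/I = 40.56/2.661 = 15.24 rad/s².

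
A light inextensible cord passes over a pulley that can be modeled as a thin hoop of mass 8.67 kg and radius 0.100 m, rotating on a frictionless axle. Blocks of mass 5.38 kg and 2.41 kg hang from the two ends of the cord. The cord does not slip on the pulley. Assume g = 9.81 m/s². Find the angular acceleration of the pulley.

I = MR² = (8.67)(0.100)² = 0.08670 kg·m².
Heavier block: m₁g − T₁ = m₁a. Lighter block: T₂ − m₂g = m₂a.
Pulley: (T₁ − T₂)R = Iα = I(a/R), so T₁ − T₂ = (I/R²)a = 1·M_p a = 8.670·a.
Adding the three: (m₁ − m₂)g = (m₁ + m₂ + 8.670)a, so a = (5.38 − 2.41)(9.81)/(5.38 + 2.41 + 8.670) = 1.770 m/s².
α = a/R = 1.770/0.100 = 17.70 rad/s².

α ≈ 17.7 rad/s²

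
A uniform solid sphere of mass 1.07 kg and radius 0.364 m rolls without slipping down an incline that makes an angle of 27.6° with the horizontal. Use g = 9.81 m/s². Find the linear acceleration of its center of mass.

a ≈ 3.25 m/s²

Translation along the incline: Mg sinθ − f = Ma.
Rotation about the center: fR = Iα with I = (2/5)MR². No-slip gives a = αR, so f = (I/R²)a = (2/5)M a.
Substituting: Mg sinθ = (1 + 0.4000)Ma, so a = g sinθ/(1 + 0.4000) = (9.81) sin 27.6° / 1.400 = 3.246 m/s².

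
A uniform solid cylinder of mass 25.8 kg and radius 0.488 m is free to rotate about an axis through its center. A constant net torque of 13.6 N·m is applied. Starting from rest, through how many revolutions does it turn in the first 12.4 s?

≈ 54.2 revolutions

I = ½MR² = (1/2)(25.8)(0.488)² = 3.072 kg·m².
α = τ/I = 13.6/3.072 = 4.427 rad/s².
θ = ½αt² = ½(4.427)(12.4)² = 340.3 rad.
Revolutions = θ/(2π) = 54.17.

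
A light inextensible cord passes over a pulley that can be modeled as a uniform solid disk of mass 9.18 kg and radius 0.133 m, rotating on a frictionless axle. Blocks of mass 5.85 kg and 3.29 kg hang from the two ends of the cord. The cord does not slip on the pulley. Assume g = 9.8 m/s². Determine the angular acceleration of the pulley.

I = ½MR² = (1/2)(9.18)(0.133)² = 0.08119 kg·m².
Heavier block: m₁g − T₁ = m₁a. Lighter block: T₂ − m₂g = m₂a.
Pulley: (T₁ − T₂)R = Iα = I(a/R), so T₁ − T₂ = (I/R²)a = (1/2)M_p a = 4.590·a.
Adding the three: (m₁ − m₂)g = (m₁ + m₂ + 4.590)a, so a = (5.85 − 3.29)(9.8)/(5.85 + 3.29 + 4.590) = 1.827 m/s².
α = a/R = 1.827/0.133 = 13.74 rad/s².

α ≈ 13.7 rad/s²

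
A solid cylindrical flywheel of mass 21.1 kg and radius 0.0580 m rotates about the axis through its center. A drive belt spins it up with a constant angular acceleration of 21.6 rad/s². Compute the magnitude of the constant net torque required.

τ ≈ 0.767 N·m

I = ½MR² = (1/2)(21.1)(0.0580)² = 0.03549 kg·m².
τ = Iα = (0.03549)(21.60) = 0.7666 N·m.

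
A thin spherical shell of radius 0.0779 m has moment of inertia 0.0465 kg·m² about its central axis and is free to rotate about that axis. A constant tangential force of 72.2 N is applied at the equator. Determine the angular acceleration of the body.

α ≈ 121 rad/s²

τ = F R = (72.2)(0.0779) = 5.624 N·m.
From τ = Iα: α = 5.624/0.04650 = 121.0 rad/s².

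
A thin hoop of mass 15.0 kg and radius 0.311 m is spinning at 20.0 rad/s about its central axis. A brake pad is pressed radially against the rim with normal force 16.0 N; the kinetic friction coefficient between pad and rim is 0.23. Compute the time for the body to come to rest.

t ≈ 25.4 s

I = MR² = (15.0)(0.311)² = 1.451 kg·m².
Friction force f = μN = (0.23)(16.0) = 3.680 N at the rim; torque magnitude τ = fR = 1.144 N·m, opposing ω.
|α| = τ/I = 1.144/1.451 = 0.7889 rad/s² (deceleration).
0 = ω₀ − |α|t ⇒ t = ω₀/|α| = 20.0/0.7889 = 25.35 s.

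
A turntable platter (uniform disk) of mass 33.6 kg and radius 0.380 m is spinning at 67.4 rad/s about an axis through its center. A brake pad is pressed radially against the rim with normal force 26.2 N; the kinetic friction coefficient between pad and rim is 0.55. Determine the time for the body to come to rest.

t ≈ 29.9 s

I = ½MR² = (1/2)(33.6)(0.380)² = 2.426 kg·m².
Friction force f = μN = (0.55)(26.2) = 14.41 N at the rim; torque magnitude τ = fR = 5.476 N·m, opposing ω.
|α| = τ/I = 5.476/2.426 = 2.257 rad/s² (deceleration).
0 = ω₀ − |α|t ⇒ t = ω₀/|α| = 67.4/2.257 = 29.86 s.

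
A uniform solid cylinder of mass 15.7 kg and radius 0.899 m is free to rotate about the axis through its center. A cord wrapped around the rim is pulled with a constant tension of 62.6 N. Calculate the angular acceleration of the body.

I = ½MR² = (1/2)(15.7)(0.899)² = 6.344 kg·m².
τ = F R = (62.6)(0.899) = 56.28 N·m.
Newton's second law for rotation, τ = Iα, gives α = τ/I = 56.28/6.344 = 8.870 rad/s².

α ≈ 8.87 rad/s²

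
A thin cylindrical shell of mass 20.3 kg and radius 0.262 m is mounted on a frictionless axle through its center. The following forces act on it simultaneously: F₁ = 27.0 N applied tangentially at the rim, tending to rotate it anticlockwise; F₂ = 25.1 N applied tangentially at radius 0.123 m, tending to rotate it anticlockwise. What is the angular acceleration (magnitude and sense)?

I = MR² = (20.3)(0.262)² = 1.393 kg·m².
Taking anticlockwise as positive: τ₁ = +(27.0)(0.262) = +7.074 N·m; τ₂ = +(25.1)(0.123) = +3.087 N·m.
Net torque τ = 10.16 N·m.
α = τ/I = 10.16/1.393 = 7.292 rad/s².

α ≈ 7.29 rad/s², anticlockwise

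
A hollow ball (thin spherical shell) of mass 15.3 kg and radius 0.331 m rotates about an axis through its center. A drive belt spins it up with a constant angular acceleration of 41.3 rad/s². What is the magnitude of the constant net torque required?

τ ≈ 46.2 N·m

I = (2/3)MR² = (2/3)(15.3)(0.331)² = 1.118 kg·m².
τ = Iα = (1.118)(41.30) = 46.15 N·m.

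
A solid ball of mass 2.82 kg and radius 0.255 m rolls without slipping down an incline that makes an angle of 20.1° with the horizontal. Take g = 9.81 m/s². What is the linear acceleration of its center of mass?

a ≈ 2.41 m/s²

Translation along the incline: Mg sinθ − f = Ma.
Rotation about the center: fR = Iα with I = (2/5)MR². No-slip gives a = αR, so f = (I/R²)a = (2/5)M a.
Substituting: Mg sinθ = (1 + 0.4000)Ma, so a = g sinθ/(1 + 0.4000) = (9.81) sin 20.1° / 1.400 = 2.408 m/s².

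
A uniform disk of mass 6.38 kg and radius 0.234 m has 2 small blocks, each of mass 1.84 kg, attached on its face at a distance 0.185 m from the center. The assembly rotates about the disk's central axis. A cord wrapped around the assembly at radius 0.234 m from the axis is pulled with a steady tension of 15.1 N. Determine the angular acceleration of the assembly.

α ≈ 11.8 rad/s²

I_disk = ½MR² = ½(6.38)(0.234)² = 0.1747 kg·m².
I_blocks = 2·m·r² = 2(1.84)(0.185)² = 0.1259 kg·m².
Total I = 0.3006 kg·m².
τ = F r = (15.1)(0.234) = 3.533 N·m.
α = τ/I = 3.533/0.3006 = 11.75 rad/s².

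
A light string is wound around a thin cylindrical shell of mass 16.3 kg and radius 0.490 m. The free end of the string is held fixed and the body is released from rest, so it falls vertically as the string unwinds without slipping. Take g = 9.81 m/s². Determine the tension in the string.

Translation: Mg − T = Ma. Rotation about the center: TR = Iα with I = MR².
With a = αR: T = (I/R²)a = M a, so Mg = (1 + 1.000)Ma.
a = g/(1 + 1.000) = 9.81/2.000 = 4.905 m/s².
T = 1.000·M·a = (1.000)(16.3)(4.905) = 79.95 N.

T ≈ 80.0 N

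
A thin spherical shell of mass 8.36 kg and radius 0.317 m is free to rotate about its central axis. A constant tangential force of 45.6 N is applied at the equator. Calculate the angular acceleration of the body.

α ≈ 25.8 rad/s²

I = (2/3)MR² = (2/3)(8.36)(0.317)² = 0.5601 kg·m².
τ = F R = (45.6)(0.317) = 14.46 N·m.
From τ = Iα: α = 14.46/0.5601 = 25.81 rad/s².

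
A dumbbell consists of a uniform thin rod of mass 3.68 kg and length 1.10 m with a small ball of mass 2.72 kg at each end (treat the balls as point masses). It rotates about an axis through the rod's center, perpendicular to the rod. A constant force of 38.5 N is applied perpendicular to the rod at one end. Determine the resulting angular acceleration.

I_rod = (1/12)ML² = (1/12)(3.68)(1.10)² = 0.3711 kg·m².
I_balls = 2·m·(L/2)² = 2(2.72)(0.5500)² = 1.646 kg·m².
Total I = 2.017 kg·m².
τ = F·(L/2) = (38.5)(0.550) = 21.18 N·m.
α = τ/I = 21.18/2.017 = 10.50 rad/s².

α ≈ 10.5 rad/s²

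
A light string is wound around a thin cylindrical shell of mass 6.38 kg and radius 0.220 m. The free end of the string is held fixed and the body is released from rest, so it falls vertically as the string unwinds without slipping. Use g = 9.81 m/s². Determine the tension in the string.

T ≈ 31.3 N

Translation: Mg − T = Ma. Rotation about the center: TR = Iα with I = MR².
With a = αR: T = (I/R²)a = M a, so Mg = (1 + 1.000)Ma.
a = g/(1 + 1.000) = 9.81/2.000 = 4.905 m/s².
T = 1.000·M·a = (1.000)(6.38)(4.905) = 31.29 N.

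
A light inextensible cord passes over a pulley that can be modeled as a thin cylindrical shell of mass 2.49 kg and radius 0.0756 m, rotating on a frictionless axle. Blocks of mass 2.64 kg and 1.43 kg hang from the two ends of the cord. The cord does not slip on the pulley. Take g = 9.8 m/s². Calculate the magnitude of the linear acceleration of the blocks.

a ≈ 1.81 m/s²

I = MR² = (2.49)(0.0756)² = 0.01423 kg·m².
Heavier block: m₁g − T₁ = m₁a. Lighter block: T₂ − m₂g = m₂a.
Pulley: (T₁ − T₂)R = Iα = I(a/R), so T₁ − T₂ = (I/R²)a = 1·M_p a = 2.490·a.
Adding the three: (m₁ − m₂)g = (m₁ + m₂ + 2.490)a, so a = (2.64 − 1.43)(9.8)/(2.64 + 1.43 + 2.490) = 1.808 m/s².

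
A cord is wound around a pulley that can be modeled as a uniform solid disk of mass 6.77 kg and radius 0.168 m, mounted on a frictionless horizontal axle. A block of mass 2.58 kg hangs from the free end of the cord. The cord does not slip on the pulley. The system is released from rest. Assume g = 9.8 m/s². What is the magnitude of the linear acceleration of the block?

I = ½MR² = (1/2)(6.77)(0.168)² = 0.09554 kg·m².
Block: mg − T = ma. Pulley: TR = Iα. No-slip: a = αR, so T = (I/R²)a = 3.385·a.
Then mg = (m + 3.385)a, so a = (2.58)(9.8)/(2.58 + 3.385) = 4.239 m/s².

a ≈ 4.24 m/s²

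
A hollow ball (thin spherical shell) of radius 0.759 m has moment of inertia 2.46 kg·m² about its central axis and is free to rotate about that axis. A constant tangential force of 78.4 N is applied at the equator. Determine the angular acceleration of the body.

α ≈ 24.2 rad/s²

τ = F R = (78.4)(0.759) = 59.51 N·m.
Newton's second law for rotation, τ = Iα, gives α = τ/I = 59.51/2.460 = 24.19 rad/s².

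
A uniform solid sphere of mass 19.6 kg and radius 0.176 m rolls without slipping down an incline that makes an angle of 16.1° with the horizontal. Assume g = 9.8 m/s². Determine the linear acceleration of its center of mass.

a ≈ 1.94 m/s²

Translation along the incline: Mg sinθ − f = Ma.
Rotation about the center: fR = Iα with I = (2/5)MR². No-slip gives a = αR, so f = (I/R²)a = (2/5)M a.
Substituting: Mg sinθ = (1 + 0.4000)Ma, so a = g sinθ/(1 + 0.4000) = (9.8) sin 16.1° / 1.400 = 1.941 m/s².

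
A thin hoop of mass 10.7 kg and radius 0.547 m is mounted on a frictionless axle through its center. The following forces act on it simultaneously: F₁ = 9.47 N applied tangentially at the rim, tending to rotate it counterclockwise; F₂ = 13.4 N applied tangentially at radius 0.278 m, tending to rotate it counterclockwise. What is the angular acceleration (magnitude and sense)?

I = MR² = (10.7)(0.547)² = 3.202 kg·m².
Taking counterclockwise as positive: τ₁ = +(9.47)(0.547) = +5.180 N·m; τ₂ = +(13.4)(0.278) = +3.725 N·m.
Net torque τ = 8.905 N·m.
α = τ/I = 8.905/3.202 = 2.782 rad/s².

α ≈ 2.78 rad/s², counterclockwise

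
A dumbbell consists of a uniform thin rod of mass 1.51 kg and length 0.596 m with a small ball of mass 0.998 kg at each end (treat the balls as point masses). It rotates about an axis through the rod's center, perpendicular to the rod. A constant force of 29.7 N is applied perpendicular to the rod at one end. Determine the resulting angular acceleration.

I_rod = (1/12)ML² = (1/12)(1.51)(0.596)² = 0.04470 kg·m².
I_balls = 2·m·(L/2)² = 2(0.998)(0.2980)² = 0.1773 kg·m².
Total I = 0.2220 kg·m².
τ = F·(L/2) = (29.7)(0.298) = 8.851 N·m.
α = τ/I = 8.851/0.2220 = 39.88 rad/s².

α ≈ 39.9 rad/s²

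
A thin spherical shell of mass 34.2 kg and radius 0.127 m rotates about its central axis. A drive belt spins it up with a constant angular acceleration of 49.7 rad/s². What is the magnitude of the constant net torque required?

I = (2/3)MR² = (2/3)(34.2)(0.127)² = 0.3677 kg·m².
τ = Iα = (0.3677)(49.70) = 18.28 N·m.

τ ≈ 18.3 N·m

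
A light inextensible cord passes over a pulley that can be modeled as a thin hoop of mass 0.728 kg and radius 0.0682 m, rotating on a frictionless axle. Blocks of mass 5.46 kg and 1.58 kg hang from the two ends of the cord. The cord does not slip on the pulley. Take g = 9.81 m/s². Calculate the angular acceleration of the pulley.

I = MR² = (0.728)(0.0682)² = 0.003386 kg·m².
Heavier block: m₁g − T₁ = m₁a. Lighter block: T₂ − m₂g = m₂a.
Pulley: (T₁ − T₂)R = Iα = I(a/R), so T₁ − T₂ = (I/R²)a = 1·M_p a = 0.7280·a.
Adding the three: (m₁ − m₂)g = (m₁ + m₂ + 0.7280)a, so a = (5.46 − 1.58)(9.81)/(5.46 + 1.58 + 0.7280) = 4.900 m/s².
α = a/R = 4.900/0.0682 = 71.85 rad/s².

α ≈ 71.8 rad/s²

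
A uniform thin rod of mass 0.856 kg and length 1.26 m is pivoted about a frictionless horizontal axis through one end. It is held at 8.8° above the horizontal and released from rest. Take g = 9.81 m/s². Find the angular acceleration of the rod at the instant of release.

α ≈ 11.5 rad/s²

About the pivot, I = (1/3)ML² = (1/3)(0.856)(1.26)² = 0.4530 kg·m².
The weight acts at the center, a distance L/2 = 0.6300 m from the pivot; τ = Mg(L/2) cos 8.8° = 5.228 N·m.
α = τ/I = 5.228/0.4530 = 11.54 rad/s².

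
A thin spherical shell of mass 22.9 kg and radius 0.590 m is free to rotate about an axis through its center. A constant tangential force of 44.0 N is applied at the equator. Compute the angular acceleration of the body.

α ≈ 4.88 rad/s²

I = (2/3)MR² = (2/3)(22.9)(0.590)² = 5.314 kg·m².
τ = F R = (44.0)(0.590) = 25.96 N·m.
From τ = Iα: α = 25.96/5.314 = 4.885 rad/s².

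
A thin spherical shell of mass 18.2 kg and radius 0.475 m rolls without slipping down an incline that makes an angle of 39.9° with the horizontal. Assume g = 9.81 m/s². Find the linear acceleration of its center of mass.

Translation along the incline: Mg sinθ − f = Ma.
Rotation about the center: fR = Iα with I = (2/3)MR². No-slip gives a = αR, so f = (I/R²)a = (2/3)M a.
Substituting: Mg sinθ = (1 + 0.6667)Ma, so a = g sinθ/(1 + 0.6667) = (9.81) sin 39.9° / 1.667 = 3.776 m/s².

a ≈ 3.78 m/s²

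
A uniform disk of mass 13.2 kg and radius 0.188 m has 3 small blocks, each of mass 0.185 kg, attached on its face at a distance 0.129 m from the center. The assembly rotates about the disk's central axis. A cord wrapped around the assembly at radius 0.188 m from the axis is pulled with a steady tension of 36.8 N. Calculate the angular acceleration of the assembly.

α ≈ 28.5 rad/s²

I_disk = ½MR² = ½(13.2)(0.188)² = 0.2333 kg·m².
I_blocks = 3·m·r² = 3(0.185)(0.129)² = 0.009236 kg·m².
Total I = 0.2425 kg·m².
τ = F r = (36.8)(0.188) = 6.918 N·m.
α = τ/I = 6.918/0.2425 = 28.53 rad/s².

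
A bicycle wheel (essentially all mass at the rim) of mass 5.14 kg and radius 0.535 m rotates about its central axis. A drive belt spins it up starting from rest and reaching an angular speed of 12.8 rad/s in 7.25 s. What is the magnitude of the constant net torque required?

τ ≈ 2.60 N·m

I = MR² = (5.14)(0.535)² = 1.471 kg·m².
α = Δω/Δt = (12.8 − 0)/7.25 = 1.766 rad/s².
τ = Iα = (1.471)(1.766) = 2.597 N·m.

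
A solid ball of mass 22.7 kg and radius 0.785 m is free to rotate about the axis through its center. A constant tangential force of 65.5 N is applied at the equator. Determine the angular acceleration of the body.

I = (2/5)MR² = (2/5)(22.7)(0.785)² = 5.595 kg·m².
τ = F R = (65.5)(0.785) = 51.42 N·m.
From τ = Iα: α = 51.42/5.595 = 9.189 rad/s².

α ≈ 9.19 rad/s²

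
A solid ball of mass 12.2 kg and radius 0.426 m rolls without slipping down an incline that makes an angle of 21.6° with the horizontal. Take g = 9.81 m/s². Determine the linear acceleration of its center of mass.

Translation along the incline: Mg sinθ − f = Ma.
Rotation about the center: fR = Iα with I = (2/5)MR². No-slip gives a = αR, so f = (I/R²)a = (2/5)M a.
Substituting: Mg sinθ = (1 + 0.4000)Ma, so a = g sinθ/(1 + 0.4000) = (9.81) sin 21.6° / 1.400 = 2.580 m/s².

a ≈ 2.58 m/s²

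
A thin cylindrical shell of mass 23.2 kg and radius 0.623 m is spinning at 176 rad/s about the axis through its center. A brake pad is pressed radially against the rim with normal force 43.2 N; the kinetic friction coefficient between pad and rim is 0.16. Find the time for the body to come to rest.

I = MR² = (23.2)(0.623)² = 9.005 kg·m².
Friction force f = μN = (0.16)(43.2) = 6.912 N at the rim; torque magnitude τ = fR = 4.306 N·m, opposing ω.
|α| = τ/I = 4.306/9.005 = 0.4782 rad/s² (deceleration).
0 = ω₀ − |α|t ⇒ t = ω₀/|α| = 176/0.4782 = 368.0 s.

t ≈ 368 s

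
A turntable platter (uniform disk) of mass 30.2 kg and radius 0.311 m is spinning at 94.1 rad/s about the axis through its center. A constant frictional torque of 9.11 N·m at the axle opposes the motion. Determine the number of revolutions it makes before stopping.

I = ½MR² = (1/2)(30.2)(0.311)² = 1.460 kg·m².
The net torque has magnitude 9.11 N·m, opposing ω.
|α| = τ/I = 9.110/1.460 = 6.238 rad/s² (deceleration).
ω² = ω₀² − 2|α|θ with ω = 0 ⇒ θ = ω₀²/(2|α|) = 709.8 rad = 113.0 rev.

≈ 113 revolutions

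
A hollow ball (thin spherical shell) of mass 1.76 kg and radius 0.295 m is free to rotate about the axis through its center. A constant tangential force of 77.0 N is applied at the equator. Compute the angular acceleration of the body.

α ≈ 222 rad/s²

I = (2/3)MR² = (2/3)(1.76)(0.295)² = 0.1021 kg·m².
τ = F R = (77.0)(0.295) = 22.71 N·m.
Newton's second law for rotation, τ = Iα, gives α = τ/I = 22.71/0.1021 = 222.5 rad/s².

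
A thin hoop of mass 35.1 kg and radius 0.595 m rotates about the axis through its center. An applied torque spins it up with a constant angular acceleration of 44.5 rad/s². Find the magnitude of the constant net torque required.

I = MR² = (35.1)(0.595)² = 12.43 kg·m².
τ = Iα = (12.43)(44.50) = 553.0 N·m.

τ ≈ 553 N·m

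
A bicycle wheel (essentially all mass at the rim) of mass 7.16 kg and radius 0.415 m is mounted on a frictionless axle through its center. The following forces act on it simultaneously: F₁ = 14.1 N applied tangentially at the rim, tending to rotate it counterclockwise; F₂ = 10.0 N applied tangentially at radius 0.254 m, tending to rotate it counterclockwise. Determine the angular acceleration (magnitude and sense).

α ≈ 6.81 rad/s², counterclockwise

I = MR² = (7.16)(0.415)² = 1.233 kg·m².
Taking counterclockwise as positive: τ₁ = +(14.1)(0.415) = +5.851 N·m; τ₂ = +(10.0)(0.254) = +2.540 N·m.
Net torque τ = 8.392 N·m.
α = τ/I = 8.392/1.233 = 6.805 rad/s².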